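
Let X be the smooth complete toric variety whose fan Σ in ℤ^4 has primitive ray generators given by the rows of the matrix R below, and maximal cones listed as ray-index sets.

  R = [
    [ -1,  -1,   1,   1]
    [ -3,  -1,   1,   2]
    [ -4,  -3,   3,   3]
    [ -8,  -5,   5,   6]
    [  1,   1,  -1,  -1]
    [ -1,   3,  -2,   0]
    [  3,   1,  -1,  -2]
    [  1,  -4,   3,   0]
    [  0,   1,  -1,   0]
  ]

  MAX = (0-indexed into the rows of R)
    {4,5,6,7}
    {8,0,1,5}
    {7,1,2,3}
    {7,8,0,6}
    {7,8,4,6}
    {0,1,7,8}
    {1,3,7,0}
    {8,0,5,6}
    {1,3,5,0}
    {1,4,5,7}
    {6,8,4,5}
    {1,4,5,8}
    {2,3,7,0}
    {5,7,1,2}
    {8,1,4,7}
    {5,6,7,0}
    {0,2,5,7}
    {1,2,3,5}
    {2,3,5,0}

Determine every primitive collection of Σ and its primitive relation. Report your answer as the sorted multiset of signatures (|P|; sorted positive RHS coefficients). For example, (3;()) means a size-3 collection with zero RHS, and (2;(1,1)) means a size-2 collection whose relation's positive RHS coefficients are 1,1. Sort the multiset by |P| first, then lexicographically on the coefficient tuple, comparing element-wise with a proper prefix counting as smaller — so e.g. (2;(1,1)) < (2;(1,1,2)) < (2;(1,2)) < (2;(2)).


The 12 primitive collections of Σ (r=9, n=4):

  • {0,4}:  v_{0} + v_{4} = 0  ⟹  sig = (2;())
  • {1,6}:  v_{1} + v_{6} = 0  ⟹  sig = (2;())
  • {2,8}:  v_{2} + v_{8} = v_{0} + v_{1}  ⟹  sig = (2;(1,1))
  • {3,4}:  v_{3} + v_{4} = v_{1} + v_{2}  ⟹  sig = (2;(1,1))
  • {3,6}:  v_{3} + v_{6} = v_{0} + v_{2}  ⟹  sig = (2;(1,1))
  • {2,4}:  v_{2} + v_{4} = v_{1} + v_{5} + v_{7}  ⟹  sig = (2;(1,1,1))
  • {2,6}:  v_{2} + v_{6} = v_{0} + v_{5} + v_{7}  ⟹  sig = (2;(1,1,1))
  • {3,8}:  v_{3} + v_{8} = 2·v_{0} + 2·v_{1}  ⟹  sig = (2;(2,2))
  • {5,7,8}:  v_{5} + v_{7} + v_{8} = 0  ⟹  sig = (3;())
  • {0,1,2}:  v_{0} + v_{1} + v_{2} = v_{3}  ⟹  sig = (3;(1))
  • {3,5,7}:  v_{3} + v_{5} + v_{7} = 2·v_{2}  ⟹  sig = (3;(2))
  • {0,1,5,7}:  v_{0} + v_{1} + v_{5} + v_{7} = v_{2}  ⟹  sig = (4;(1))

Signatures (|P|; sorted positive RHS coefficients), sorted:
    (2;())
    (2;())
    (2;(1,1))
    (2;(1,1))
    (2;(1,1))
    (2;(1,1,1))
    (2;(1,1,1))
    (2;(2,2))
    (3;())
    (3;(1))
    (3;(2))
    (4;(1))


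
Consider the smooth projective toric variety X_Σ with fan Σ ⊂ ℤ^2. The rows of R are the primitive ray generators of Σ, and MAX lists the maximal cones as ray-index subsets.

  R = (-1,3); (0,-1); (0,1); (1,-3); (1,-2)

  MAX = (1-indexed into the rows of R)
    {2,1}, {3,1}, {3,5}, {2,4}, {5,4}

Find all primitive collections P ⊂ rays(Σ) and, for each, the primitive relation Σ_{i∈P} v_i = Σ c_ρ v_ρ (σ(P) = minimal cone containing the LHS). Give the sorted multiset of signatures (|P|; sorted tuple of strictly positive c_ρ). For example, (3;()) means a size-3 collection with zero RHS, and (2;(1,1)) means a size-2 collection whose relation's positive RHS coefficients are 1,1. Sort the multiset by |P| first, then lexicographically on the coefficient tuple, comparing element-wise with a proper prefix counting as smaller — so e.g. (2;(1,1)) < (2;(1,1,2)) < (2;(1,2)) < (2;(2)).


Primitive collections (5):

  P={1,4}:  v_{1} + v_{4} = 0  ⟹  sig = (2;())
  P={2,3}:  v_{2} + v_{3} = 0  ⟹  sig = (2;())
  P={1,5}:  v_{1} + v_{5} = v_{3}  ⟹  sig = (2;(1))
  P={2,5}:  v_{2} + v_{5} = v_{4}  ⟹  sig = (2;(1))
  P={3,4}:  v_{3} + v_{4} = v_{5}  ⟹  sig = (2;(1))

Sorted signature multiset PRS(X):
[(2;()), (2;()), (2;(1)), (2;(1)), (2;(1))]


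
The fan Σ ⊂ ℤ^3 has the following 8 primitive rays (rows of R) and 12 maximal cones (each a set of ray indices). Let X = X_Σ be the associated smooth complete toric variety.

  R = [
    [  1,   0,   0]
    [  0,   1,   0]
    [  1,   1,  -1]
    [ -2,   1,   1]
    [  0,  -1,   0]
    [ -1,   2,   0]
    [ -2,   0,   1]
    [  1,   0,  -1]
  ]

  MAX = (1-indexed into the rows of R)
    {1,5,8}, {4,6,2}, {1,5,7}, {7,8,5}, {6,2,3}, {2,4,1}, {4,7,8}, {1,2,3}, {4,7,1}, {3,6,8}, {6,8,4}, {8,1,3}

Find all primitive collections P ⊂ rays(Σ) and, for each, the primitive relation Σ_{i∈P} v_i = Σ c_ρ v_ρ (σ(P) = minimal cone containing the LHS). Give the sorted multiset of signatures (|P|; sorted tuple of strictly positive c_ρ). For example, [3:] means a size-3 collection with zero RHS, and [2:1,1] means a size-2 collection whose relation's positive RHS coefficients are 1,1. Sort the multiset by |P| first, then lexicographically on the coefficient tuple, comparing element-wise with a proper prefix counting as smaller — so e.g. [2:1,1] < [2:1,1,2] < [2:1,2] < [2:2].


Primitive collections (12):

  {2,5}:  v_{2} + v_{5} = 0  ⟹  sig = [2:]
  {2,7}:  v_{2} + v_{7} = v_{4}  ⟹  sig = [2:1]
  {2,8}:  v_{2} + v_{8} = v_{3}  ⟹  sig = [2:1]
  {3,4}:  v_{3} + v_{4} = v_{6}  ⟹  sig = [2:1]
  {3,5}:  v_{3} + v_{5} = v_{8}  ⟹  sig = [2:1]
  {4,5}:  v_{4} + v_{5} = v_{7}  ⟹  sig = [2:1]
  {3,7}:  v_{3} + v_{7} = v_{4} + v_{8}  ⟹  sig = [2:1,1]
  {5,6}:  v_{5} + v_{6} = v_{4} + v_{8}  ⟹  sig = [2:1,1]
  {6,7}:  v_{6} + v_{7} = 2·v_{4} + v_{8}  ⟹  sig = [2:1,2]
  {1,6}:  v_{1} + v_{6} = 2·v_{2}  ⟹  sig = [2:2]
  {1,7,8}:  v_{1} + v_{7} + v_{8} = 0  ⟹  sig = [3:]
  {1,4,8}:  v_{1} + v_{4} + v_{8} = v_{2}  ⟹  sig = [3:1]

Hence PRS(X_Σ) =
    |P|=2: 10 collections, coeffs (), (1), (1), (1), (1), (1), (1,1), (1,1), (1,2), (2)
    |P|=3: 2 collections, coeffs (), (1)


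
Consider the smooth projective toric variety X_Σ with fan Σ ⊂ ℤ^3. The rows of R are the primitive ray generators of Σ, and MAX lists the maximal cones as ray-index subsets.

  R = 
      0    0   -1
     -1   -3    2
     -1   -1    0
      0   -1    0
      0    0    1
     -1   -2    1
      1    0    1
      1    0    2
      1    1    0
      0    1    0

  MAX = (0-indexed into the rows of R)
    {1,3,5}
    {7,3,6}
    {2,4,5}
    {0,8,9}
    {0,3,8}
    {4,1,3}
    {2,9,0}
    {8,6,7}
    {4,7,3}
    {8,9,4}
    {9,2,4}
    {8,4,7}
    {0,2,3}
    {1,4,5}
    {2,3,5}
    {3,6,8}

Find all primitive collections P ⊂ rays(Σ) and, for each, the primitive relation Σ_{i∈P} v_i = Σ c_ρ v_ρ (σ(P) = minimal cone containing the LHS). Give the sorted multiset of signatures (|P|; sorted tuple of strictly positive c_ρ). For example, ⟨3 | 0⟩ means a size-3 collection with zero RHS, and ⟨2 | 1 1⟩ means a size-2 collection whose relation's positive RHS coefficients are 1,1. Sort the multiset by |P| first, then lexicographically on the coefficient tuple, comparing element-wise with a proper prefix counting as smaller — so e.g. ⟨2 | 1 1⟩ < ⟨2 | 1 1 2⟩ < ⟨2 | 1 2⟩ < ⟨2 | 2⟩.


Σ has 25 primitive collections:

  • {0,4}:  v_{0} + v_{4} = 0  →  sig = ⟨2 | 0⟩
  • {2,8}:  v_{2} + v_{8} = 0  →  sig = ⟨2 | 0⟩
  • {3,9}:  v_{3} + v_{9} = 0  →  sig = ⟨2 | 0⟩
  • {0,7}:  v_{0} + v_{7} = v_{6}  →  sig = ⟨2 | 1⟩
  • {4,6}:  v_{4} + v_{6} = v_{7}  →  sig = ⟨2 | 1⟩
  • {0,1}:  v_{0} + v_{1} = v_{3} + v_{5}  →  sig = ⟨2 | 1 1⟩
  • {0,5}:  v_{0} + v_{5} = v_{2} + v_{3}  →  sig = ⟨2 | 1 1⟩
  • {0,6}:  v_{0} + v_{6} = v_{3} + v_{8}  →  sig = ⟨2 | 1 1⟩
  • {1,9}:  v_{1} + v_{9} = v_{4} + v_{5}  →  sig = ⟨2 | 1 1⟩
  • {2,6}:  v_{2} + v_{6} = v_{3} + v_{4}  →  sig = ⟨2 | 1 1⟩
  • {5,8}:  v_{5} + v_{8} = v_{3} + v_{4}  →  sig = ⟨2 | 1 1⟩
  • {5,9}:  v_{5} + v_{9} = v_{2} + v_{4}  →  sig = ⟨2 | 1 1⟩
  • {6,9}:  v_{6} + v_{9} = v_{4} + v_{8}  →  sig = ⟨2 | 1 1⟩
  • {2,7}:  v_{2} + v_{7} = v_{3} + 2·v_{4}  →  sig = ⟨2 | 1 2⟩
  • {7,9}:  v_{7} + v_{9} = 2·v_{4} + v_{8}  →  sig = ⟨2 | 1 2⟩
  • {1,2}:  v_{1} + v_{2} = 2·v_{5}  →  sig = ⟨2 | 2⟩
  • {1,8}:  v_{1} + v_{8} = 2·v_{3} + 2·v_{4}  →  sig = ⟨2 | 2 2⟩
  • {5,6}:  v_{5} + v_{6} = 2·v_{3} + 2·v_{4}  →  sig = ⟨2 | 2 2⟩
  • {5,7}:  v_{5} + v_{7} = 2·v_{3} + 3·v_{4}  →  sig = ⟨2 | 2 3⟩
  • {1,6}:  v_{1} + v_{6} = 3·v_{3} + 3·v_{4}  →  sig = ⟨2 | 3 3⟩
  • {1,7}:  v_{1} + v_{7} = 3·v_{3} + 4·v_{4}  →  sig = ⟨2 | 3 4⟩
  • {2,3,4}:  v_{2} + v_{3} + v_{4} = v_{5}  →  sig = ⟨3 | 1⟩
  • {3,4,5}:  v_{3} + v_{4} + v_{5} = v_{1}  →  sig = ⟨3 | 1⟩
  • {3,4,8}:  v_{3} + v_{4} + v_{8} = v_{6}  →  sig = ⟨3 | 1⟩
  • {3,7,8}:  v_{3} + v_{7} + v_{8} = 2·v_{6}  →  sig = ⟨3 | 2⟩

Hence PRS(X_Σ) =
    ⟨2 | 0⟩
    ⟨2 | 0⟩
    ⟨2 | 0⟩
    ⟨2 | 1⟩
    ⟨2 | 1⟩
    ⟨2 | 1 1⟩
    ⟨2 | 1 1⟩
    ⟨2 | 1 1⟩
    ⟨2 | 1 1⟩
    ⟨2 | 1 1⟩
    ⟨2 | 1 1⟩
    ⟨2 | 1 1⟩
    ⟨2 | 1 1⟩
    ⟨2 | 1 2⟩
    ⟨2 | 1 2⟩
    ⟨2 | 2⟩
    ⟨2 | 2 2⟩
    ⟨2 | 2 2⟩
    ⟨2 | 2 3⟩
    ⟨2 | 3 3⟩
    ⟨2 | 3 4⟩
    ⟨3 | 1⟩
    ⟨3 | 1⟩
    ⟨3 | 1⟩
    ⟨3 | 2⟩


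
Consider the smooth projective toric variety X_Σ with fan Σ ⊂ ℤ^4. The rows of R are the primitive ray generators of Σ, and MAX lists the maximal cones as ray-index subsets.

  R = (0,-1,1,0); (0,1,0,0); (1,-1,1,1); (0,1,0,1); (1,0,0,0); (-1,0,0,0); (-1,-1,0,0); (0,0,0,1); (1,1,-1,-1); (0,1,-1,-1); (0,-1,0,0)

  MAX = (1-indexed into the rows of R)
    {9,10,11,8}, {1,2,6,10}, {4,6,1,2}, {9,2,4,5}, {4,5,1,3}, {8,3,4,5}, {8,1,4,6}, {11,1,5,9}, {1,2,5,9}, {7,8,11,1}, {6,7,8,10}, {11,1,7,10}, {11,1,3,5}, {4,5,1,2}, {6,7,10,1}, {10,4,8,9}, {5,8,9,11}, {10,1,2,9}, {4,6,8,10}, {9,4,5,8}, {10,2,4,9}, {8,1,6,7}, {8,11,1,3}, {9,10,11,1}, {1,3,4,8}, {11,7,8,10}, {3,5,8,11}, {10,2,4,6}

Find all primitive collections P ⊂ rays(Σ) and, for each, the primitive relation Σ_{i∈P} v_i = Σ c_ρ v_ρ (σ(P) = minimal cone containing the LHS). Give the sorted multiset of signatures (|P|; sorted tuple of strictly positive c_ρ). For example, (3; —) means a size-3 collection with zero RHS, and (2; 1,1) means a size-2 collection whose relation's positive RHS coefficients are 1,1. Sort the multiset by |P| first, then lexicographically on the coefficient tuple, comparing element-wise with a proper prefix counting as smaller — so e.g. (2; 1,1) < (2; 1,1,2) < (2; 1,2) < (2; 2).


Primitive collections (21):

  • {2,11}:  v_{2} + v_{11} = 0 ; sig = (2; —)
  • {5,6}:  v_{5} + v_{6} = 0 ; sig = (2; —)
  • {2,7}:  v_{2} + v_{7} = v_{6} ; sig = (2; 1)
  • {2,8}:  v_{2} + v_{8} = v_{4} ; sig = (2; 1)
  • {3,10}:  v_{3} + v_{10} = v_{5} ; sig = (2; 1)
  • {4,11}:  v_{4} + v_{11} = v_{8} ; sig = (2; 1)
  • {5,7}:  v_{5} + v_{7} = v_{11} ; sig = (2; 1)
  • {5,10}:  v_{5} + v_{10} = v_{9} ; sig = (2; 1)
  • {6,9}:  v_{6} + v_{9} = v_{10} ; sig = (2; 1)
  • {6,11}:  v_{6} + v_{11} = v_{7} ; sig = (2; 1)
  • {3,6}:  v_{3} + v_{6} = v_{1} + v_{8} ; sig = (2; 1,1)
  • {4,7}:  v_{4} + v_{7} = v_{6} + v_{8} ; sig = (2; 1,1)
  • {7,9}:  v_{7} + v_{9} = v_{10} + v_{11} ; sig = (2; 1,1)
  • {2,3}:  v_{2} + v_{3} = v_{1} + v_{4} + v_{5} ; sig = (2; 1,1,1)
  • {3,7}:  v_{3} + v_{7} = v_{1} + v_{8} + v_{11} ; sig = (2; 1,1,1)
  • {3,9}:  v_{3} + v_{9} = 2·v_{5} ; sig = (2; 2)
  • {1,8,10}:  v_{1} + v_{8} + v_{10} = 0 ; sig = (3; —)
  • {1,4,10}:  v_{1} + v_{4} + v_{10} = v_{2} ; sig = (3; 1)
  • {1,5,8}:  v_{1} + v_{5} + v_{8} = v_{3} ; sig = (3; 1)
  • {1,8,9}:  v_{1} + v_{8} + v_{9} = v_{5} ; sig = (3; 1)
  • {1,4,9}:  v_{1} + v_{4} + v_{9} = v_{2} + v_{5} ; sig = (3; 1,1)

Hence PRS(X_Σ) =
    (2; —)
    (2; —)
    (2; 1)
    (2; 1)
    (2; 1)
    (2; 1)
    (2; 1)
    (2; 1)
    (2; 1)
    (2; 1)
    (2; 1,1)
    (2; 1,1)
    (2; 1,1)
    (2; 1,1,1)
    (2; 1,1,1)
    (2; 2)
    (3; —)
    (3; 1)
    (3; 1)
    (3; 1)
    (3; 1,1)


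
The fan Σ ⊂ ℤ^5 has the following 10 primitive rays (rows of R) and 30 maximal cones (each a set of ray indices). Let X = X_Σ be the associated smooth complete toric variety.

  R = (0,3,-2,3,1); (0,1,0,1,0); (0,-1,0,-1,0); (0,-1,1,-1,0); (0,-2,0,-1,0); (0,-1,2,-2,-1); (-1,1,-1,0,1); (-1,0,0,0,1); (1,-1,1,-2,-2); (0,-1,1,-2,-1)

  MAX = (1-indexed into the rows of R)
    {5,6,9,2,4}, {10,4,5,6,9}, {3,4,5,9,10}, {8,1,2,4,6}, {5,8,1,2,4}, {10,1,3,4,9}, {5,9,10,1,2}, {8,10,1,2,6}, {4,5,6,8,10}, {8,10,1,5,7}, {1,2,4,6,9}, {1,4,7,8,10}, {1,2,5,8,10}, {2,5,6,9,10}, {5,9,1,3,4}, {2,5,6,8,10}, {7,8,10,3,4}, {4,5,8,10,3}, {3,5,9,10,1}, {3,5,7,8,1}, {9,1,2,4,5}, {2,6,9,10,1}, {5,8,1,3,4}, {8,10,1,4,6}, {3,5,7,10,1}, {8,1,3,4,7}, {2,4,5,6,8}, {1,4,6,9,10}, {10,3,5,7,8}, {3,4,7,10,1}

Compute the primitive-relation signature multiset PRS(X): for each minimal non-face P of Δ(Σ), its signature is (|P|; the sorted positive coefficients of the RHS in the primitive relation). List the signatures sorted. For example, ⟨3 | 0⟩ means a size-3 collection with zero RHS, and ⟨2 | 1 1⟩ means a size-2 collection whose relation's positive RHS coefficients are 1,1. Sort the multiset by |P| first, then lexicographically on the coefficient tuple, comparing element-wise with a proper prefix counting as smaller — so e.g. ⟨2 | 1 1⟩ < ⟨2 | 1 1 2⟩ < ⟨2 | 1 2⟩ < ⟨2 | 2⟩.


Σ has 11 primitive collections:

  P = {2,3}:  v_{2} + v_{3} = 0  ⟹  sig = ⟨2 | 0⟩
  P = {8,9}:  v_{8} + v_{9} = v_{10}  ⟹  sig = ⟨2 | 1⟩
  P = {3,6}:  v_{3} + v_{6} = v_{4} + v_{10}  ⟹  sig = ⟨2 | 1 1⟩
  P = {2,7}:  v_{2} + v_{7} = v_{1} + v_{8} + v_{10}  ⟹  sig = ⟨2 | 1 1 1⟩
  P = {6,7}:  v_{6} + v_{7} = v_{1} + v_{4} + v_{8} + 2·v_{10}  ⟹  sig = ⟨2 | 1 1 1 2⟩
  P = {7,9}:  v_{7} + v_{9} = v_{1} + v_{3} + 2·v_{10}  ⟹  sig = ⟨2 | 1 1 2⟩
  P = {1,5,6}:  v_{1} + v_{5} + v_{6} = 0  ⟹  sig = ⟨3 | 0⟩
  P = {2,4,10}:  v_{2} + v_{4} + v_{10} = v_{6}  ⟹  sig = ⟨3 | 1⟩
  P = {4,5,7}:  v_{4} + v_{5} + v_{7} = 2·v_{3} + v_{8}  ⟹  sig = ⟨3 | 1 2⟩
  P = {1,3,8,10}:  v_{1} + v_{3} + v_{8} + v_{10} = v_{7}  ⟹  sig = ⟨4 | 1⟩
  P = {1,4,5,10}:  v_{1} + v_{4} + v_{5} + v_{10} = v_{3}  ⟹  sig = ⟨4 | 1⟩

so the primitive-relation signature multiset is
    ⟨2 | 0⟩
    ⟨2 | 1⟩
    ⟨2 | 1 1⟩
    ⟨2 | 1 1 1⟩
    ⟨2 | 1 1 1 2⟩
    ⟨2 | 1 1 2⟩
    ⟨3 | 0⟩
    ⟨3 | 1⟩
    ⟨3 | 1 2⟩
    ⟨4 | 1⟩
    ⟨4 | 1⟩


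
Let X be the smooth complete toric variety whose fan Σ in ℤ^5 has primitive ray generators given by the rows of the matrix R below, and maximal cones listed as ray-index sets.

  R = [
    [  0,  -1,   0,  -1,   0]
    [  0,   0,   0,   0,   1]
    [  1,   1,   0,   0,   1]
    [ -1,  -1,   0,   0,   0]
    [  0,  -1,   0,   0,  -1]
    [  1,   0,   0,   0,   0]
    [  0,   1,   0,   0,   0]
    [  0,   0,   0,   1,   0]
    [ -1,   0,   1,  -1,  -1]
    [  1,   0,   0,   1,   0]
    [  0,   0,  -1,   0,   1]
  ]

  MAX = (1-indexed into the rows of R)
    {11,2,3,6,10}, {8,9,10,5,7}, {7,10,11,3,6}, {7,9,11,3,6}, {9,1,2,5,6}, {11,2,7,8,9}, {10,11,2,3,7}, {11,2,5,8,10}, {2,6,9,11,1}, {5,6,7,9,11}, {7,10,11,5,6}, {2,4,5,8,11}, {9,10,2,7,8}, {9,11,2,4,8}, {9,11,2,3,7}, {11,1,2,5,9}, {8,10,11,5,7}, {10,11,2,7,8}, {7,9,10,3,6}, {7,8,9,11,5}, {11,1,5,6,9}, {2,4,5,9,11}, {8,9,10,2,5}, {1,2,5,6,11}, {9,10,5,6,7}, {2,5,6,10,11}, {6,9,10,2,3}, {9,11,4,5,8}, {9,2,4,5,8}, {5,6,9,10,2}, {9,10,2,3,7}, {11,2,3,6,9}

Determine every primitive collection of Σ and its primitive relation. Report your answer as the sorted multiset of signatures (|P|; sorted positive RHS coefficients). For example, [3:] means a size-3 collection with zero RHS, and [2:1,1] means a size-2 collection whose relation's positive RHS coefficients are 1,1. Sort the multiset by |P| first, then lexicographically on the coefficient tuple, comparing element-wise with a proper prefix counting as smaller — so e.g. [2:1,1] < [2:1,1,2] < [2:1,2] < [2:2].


Minimal non-faces — 17 found among 11 rays, 32 max cones:

  • {3,4}:  v_{3} + v_{4} = v_{2}  →  sig = [2:1]
  • {3,5}:  v_{3} + v_{5} = v_{6}  →  sig = [2:1]
  • {6,8}:  v_{6} + v_{8} = v_{10}  →  sig = [2:1]
  • {1,8}:  v_{1} + v_{8} = v_{2} + v_{5}  →  sig = [2:1,1]
  • {4,6}:  v_{4} + v_{6} = v_{2} + v_{5}  →  sig = [2:1,1]
  • {1,7}:  v_{1} + v_{7} = v_{6} + v_{9} + v_{11}  →  sig = [2:1,1,1]
  • {1,10}:  v_{1} + v_{10} = v_{2} + v_{5} + v_{6}  →  sig = [2:1,1,1]
  • {3,8}:  v_{3} + v_{8} = v_{2} + v_{7} + v_{10}  →  sig = [2:1,1,1]
  • {4,7}:  v_{4} + v_{7} = v_{8} + v_{9} + v_{11}  →  sig = [2:1,1,1]
  • {4,10}:  v_{4} + v_{10} = v_{2} + v_{5} + v_{8}  →  sig = [2:1,1,1]
  • {1,3}:  v_{1} + v_{3} = v_{2} + 2·v_{6} + v_{9} + v_{11}  →  sig = [2:1,1,1,2]
  • {1,4}:  v_{1} + v_{4} = 2·v_{2} + 2·v_{5} + v_{9} + v_{11}  →  sig = [2:1,1,2,2]
  • {2,5,7}:  v_{2} + v_{5} + v_{7} = 0  →  sig = [3:]
  • {9,10,11}:  v_{9} + v_{10} + v_{11} = 0  →  sig = [3:]
  • {2,6,7}:  v_{2} + v_{6} + v_{7} = v_{3}  →  sig = [3:1]
  • {2,5,6,9,11}:  v_{2} + v_{5} + v_{6} + v_{9} + v_{11} = v_{1}  →  sig = [5:1]
  • {2,5,8,9,11}:  v_{2} + v_{5} + v_{8} + v_{9} + v_{11} = v_{4}  →  sig = [5:1]

Hence PRS(X_Σ) =
{ [2:1] ×3,  [2:1,1] ×2,  [2:1,1,1] ×5,  [2:1,1,1,2],  [2:1,1,2,2],  [3:] ×2,  [3:1],  [5:1] ×2 }


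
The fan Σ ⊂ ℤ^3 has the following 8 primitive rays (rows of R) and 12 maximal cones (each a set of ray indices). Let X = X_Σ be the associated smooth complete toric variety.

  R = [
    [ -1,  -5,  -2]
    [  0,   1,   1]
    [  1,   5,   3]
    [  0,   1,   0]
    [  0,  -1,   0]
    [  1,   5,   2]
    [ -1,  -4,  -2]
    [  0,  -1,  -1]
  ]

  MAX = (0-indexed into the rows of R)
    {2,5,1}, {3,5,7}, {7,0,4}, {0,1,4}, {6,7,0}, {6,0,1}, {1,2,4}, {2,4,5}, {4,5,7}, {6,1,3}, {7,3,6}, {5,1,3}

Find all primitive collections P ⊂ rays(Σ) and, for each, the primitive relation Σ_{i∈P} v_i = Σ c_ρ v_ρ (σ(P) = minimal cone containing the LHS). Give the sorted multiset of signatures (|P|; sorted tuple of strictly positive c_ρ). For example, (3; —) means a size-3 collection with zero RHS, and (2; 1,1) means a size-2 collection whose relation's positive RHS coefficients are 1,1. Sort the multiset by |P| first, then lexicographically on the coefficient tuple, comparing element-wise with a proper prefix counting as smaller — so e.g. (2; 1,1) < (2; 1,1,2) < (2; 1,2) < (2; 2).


|primitive collections| = 11. Relations:

  P = {0,5}:  v_{0} + v_{5} = 0  ⟹  sig = (2; —)
  P = {1,7}:  v_{1} + v_{7} = 0  ⟹  sig = (2; —)
  P = {3,4}:  v_{3} + v_{4} = 0  ⟹  sig = (2; —)
  P = {0,3}:  v_{0} + v_{3} = v_{6}  ⟹  sig = (2; 1)
  P = {2,6}:  v_{2} + v_{6} = v_{1}  ⟹  sig = (2; 1)
  P = {4,6}:  v_{4} + v_{6} = v_{0}  ⟹  sig = (2; 1)
  P = {5,6}:  v_{5} + v_{6} = v_{3}  ⟹  sig = (2; 1)
  P = {0,2}:  v_{0} + v_{2} = v_{1} + v_{4}  ⟹  sig = (2; 1,1)
  P = {2,3}:  v_{2} + v_{3} = v_{1} + v_{5}  ⟹  sig = (2; 1,1)
  P = {2,7}:  v_{2} + v_{7} = v_{4} + v_{5}  ⟹  sig = (2; 1,1)
  P = {1,4,5}:  v_{1} + v_{4} + v_{5} = v_{2}  ⟹  sig = (3; 1)

Sorted signature multiset PRS(X):
    (2; —)
    (2; —)
    (2; —)
    (2; 1)
    (2; 1)
    (2; 1)
    (2; 1)
    (2; 1,1)
    (2; 1,1)
    (2; 1,1)
    (3; 1)


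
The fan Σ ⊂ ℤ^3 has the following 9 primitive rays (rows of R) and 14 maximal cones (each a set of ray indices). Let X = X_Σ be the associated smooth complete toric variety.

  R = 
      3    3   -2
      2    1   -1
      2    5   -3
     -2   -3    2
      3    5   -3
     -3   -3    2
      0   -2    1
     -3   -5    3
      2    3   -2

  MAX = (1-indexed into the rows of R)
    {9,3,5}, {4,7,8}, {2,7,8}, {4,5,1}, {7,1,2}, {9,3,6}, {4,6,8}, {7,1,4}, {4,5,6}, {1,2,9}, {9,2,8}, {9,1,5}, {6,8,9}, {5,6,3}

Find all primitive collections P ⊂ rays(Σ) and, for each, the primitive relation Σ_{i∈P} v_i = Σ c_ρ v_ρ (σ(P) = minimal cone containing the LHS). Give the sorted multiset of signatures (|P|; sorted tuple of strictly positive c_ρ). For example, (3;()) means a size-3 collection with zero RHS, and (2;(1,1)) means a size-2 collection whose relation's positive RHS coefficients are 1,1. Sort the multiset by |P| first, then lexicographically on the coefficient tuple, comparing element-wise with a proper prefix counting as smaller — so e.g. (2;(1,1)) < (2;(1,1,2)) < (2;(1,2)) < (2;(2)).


|primitive collections| = 16. Relations:

  {1,6}:  v_{1} + v_{6} = 0  →  sig = (2;())
  {4,9}:  v_{4} + v_{9} = 0  →  sig = (2;())
  {5,8}:  v_{5} + v_{8} = 0  →  sig = (2;())
  {1,8}:  v_{1} + v_{8} = v_{7}  →  sig = (2;(1))
  {2,4}:  v_{2} + v_{4} = v_{7}  →  sig = (2;(1))
  {3,7}:  v_{3} + v_{7} = v_{9}  →  sig = (2;(1))
  {5,7}:  v_{5} + v_{7} = v_{1}  →  sig = (2;(1))
  {6,7}:  v_{6} + v_{7} = v_{8}  →  sig = (2;(1))
  {7,9}:  v_{7} + v_{9} = v_{2}  →  sig = (2;(1))
  {1,3}:  v_{1} + v_{3} = v_{5} + v_{9}  →  sig = (2;(1,1))
  {2,5}:  v_{2} + v_{5} = v_{1} + v_{9}  →  sig = (2;(1,1))
  {2,6}:  v_{2} + v_{6} = v_{8} + v_{9}  →  sig = (2;(1,1))
  {3,4}:  v_{3} + v_{4} = v_{5} + v_{6}  →  sig = (2;(1,1))
  {3,8}:  v_{3} + v_{8} = v_{6} + v_{9}  →  sig = (2;(1,1))
  {2,3}:  v_{2} + v_{3} = 2·v_{9}  →  sig = (2;(2))
  {5,6,9}:  v_{5} + v_{6} + v_{9} = v_{3}  →  sig = (3;(1))

so the primitive-relation signature multiset is
    (2;())
    (2;())
    (2;())
    (2;(1))
    (2;(1))
    (2;(1))
    (2;(1))
    (2;(1))
    (2;(1))
    (2;(1,1))
    (2;(1,1))
    (2;(1,1))
    (2;(1,1))
    (2;(1,1))
    (2;(2))
    (3;(1))


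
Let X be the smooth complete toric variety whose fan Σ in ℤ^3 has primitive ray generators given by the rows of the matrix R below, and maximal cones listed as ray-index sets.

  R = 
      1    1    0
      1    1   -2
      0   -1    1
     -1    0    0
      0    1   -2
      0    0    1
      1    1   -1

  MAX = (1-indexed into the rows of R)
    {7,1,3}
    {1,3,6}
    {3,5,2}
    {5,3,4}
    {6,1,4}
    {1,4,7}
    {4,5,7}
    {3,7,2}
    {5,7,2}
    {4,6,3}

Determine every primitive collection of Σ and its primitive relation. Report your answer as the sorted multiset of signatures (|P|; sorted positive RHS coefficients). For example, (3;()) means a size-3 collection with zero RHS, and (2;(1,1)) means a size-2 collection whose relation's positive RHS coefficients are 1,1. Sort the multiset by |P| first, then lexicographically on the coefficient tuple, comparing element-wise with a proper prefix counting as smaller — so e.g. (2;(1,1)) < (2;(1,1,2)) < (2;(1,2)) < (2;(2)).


The 9 primitive collections of Σ (r=7, n=3):

  P={2,4}:  v_{2} + v_{4} = v_{5} — sig = (2;(1))
  P={2,6}:  v_{2} + v_{6} = v_{7} — sig = (2;(1))
  P={6,7}:  v_{6} + v_{7} = v_{1} — sig = (2;(1))
  P={5,6}:  v_{5} + v_{6} = v_{4} + v_{7} — sig = (2;(1,1))
  P={1,5}:  v_{1} + v_{5} = v_{4} + 2·v_{7} — sig = (2;(1,2))
  P={1,2}:  v_{1} + v_{2} = 2·v_{7} — sig = (2;(2))
  P={3,4,7}:  v_{3} + v_{4} + v_{7} = 0 — sig = (3;())
  P={1,3,4}:  v_{1} + v_{3} + v_{4} = v_{6} — sig = (3;(1))
  P={3,5,7}:  v_{3} + v_{5} + v_{7} = v_{2} — sig = (3;(1))

Hence PRS(X_Σ) =
[(2;(1)), (2;(1)), (2;(1)), (2;(1,1)), (2;(1,2)), (2;(2)), (3;()), (3;(1)), (3;(1))]


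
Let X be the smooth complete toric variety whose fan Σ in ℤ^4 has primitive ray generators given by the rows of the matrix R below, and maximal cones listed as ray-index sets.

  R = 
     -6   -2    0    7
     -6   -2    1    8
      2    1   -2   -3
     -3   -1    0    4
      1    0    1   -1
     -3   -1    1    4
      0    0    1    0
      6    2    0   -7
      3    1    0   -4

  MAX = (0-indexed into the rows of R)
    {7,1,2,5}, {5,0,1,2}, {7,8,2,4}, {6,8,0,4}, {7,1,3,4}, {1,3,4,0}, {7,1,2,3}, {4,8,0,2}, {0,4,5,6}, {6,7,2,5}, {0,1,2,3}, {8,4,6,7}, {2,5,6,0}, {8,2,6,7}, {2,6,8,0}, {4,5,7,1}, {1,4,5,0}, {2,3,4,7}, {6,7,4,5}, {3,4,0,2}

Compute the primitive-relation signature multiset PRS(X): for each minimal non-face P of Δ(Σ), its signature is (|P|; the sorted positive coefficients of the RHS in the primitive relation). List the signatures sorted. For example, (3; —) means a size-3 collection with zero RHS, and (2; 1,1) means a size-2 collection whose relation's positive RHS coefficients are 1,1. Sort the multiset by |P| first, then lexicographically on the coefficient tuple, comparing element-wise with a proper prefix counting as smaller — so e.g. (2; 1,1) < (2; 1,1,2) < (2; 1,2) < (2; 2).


|primitive collections| = 10. Relations:

  {0,7}:  v_{0} + v_{7} = 0 ; sig = (2; —)
  {3,8}:  v_{3} + v_{8} = 0 ; sig = (2; —)
  {1,8}:  v_{1} + v_{8} = v_{5} ; sig = (2; 1)
  {3,5}:  v_{3} + v_{5} = v_{1} ; sig = (2; 1)
  {3,6}:  v_{3} + v_{6} = v_{5} ; sig = (2; 1)
  {5,8}:  v_{5} + v_{8} = v_{6} ; sig = (2; 1)
  {1,6}:  v_{1} + v_{6} = 2·v_{5} ; sig = (2; 2)
  {2,4,5}:  v_{2} + v_{4} + v_{5} = 0 ; sig = (3; —)
  {1,2,4}:  v_{1} + v_{2} + v_{4} = v_{3} ; sig = (3; 1)
  {2,4,6}:  v_{2} + v_{4} + v_{6} = v_{8} ; sig = (3; 1)

Sorted signature multiset PRS(X):
{ (2; —) ×2,  (2; 1) ×4,  (2; 2),  (3; —),  (3; 1) ×2 }


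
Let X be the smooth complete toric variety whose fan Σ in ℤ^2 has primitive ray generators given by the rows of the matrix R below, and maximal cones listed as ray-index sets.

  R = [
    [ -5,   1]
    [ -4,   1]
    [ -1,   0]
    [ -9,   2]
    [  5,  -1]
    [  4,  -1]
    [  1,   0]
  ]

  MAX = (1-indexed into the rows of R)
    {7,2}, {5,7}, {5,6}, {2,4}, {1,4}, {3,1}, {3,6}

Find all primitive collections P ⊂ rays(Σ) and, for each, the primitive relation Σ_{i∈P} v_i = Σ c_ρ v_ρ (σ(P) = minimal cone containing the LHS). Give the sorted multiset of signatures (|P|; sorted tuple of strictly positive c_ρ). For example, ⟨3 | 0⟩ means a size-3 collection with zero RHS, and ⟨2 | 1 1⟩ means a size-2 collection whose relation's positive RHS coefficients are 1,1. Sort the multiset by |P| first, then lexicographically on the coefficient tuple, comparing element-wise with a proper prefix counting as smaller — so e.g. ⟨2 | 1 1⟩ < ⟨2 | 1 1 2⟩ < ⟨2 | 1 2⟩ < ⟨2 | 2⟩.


|primitive collections| = 14. Relations:

  • {1,5}:  v_{1} + v_{5} = 0 — sig = ⟨2 | 0⟩
  • {2,6}:  v_{2} + v_{6} = 0 — sig = ⟨2 | 0⟩
  • {3,7}:  v_{3} + v_{7} = 0 — sig = ⟨2 | 0⟩
  • {1,2}:  v_{1} + v_{2} = v_{4} — sig = ⟨2 | 1⟩
  • {1,6}:  v_{1} + v_{6} = v_{3} — sig = ⟨2 | 1⟩
  • {1,7}:  v_{1} + v_{7} = v_{2} — sig = ⟨2 | 1⟩
  • {2,3}:  v_{2} + v_{3} = v_{1} — sig = ⟨2 | 1⟩
  • {2,5}:  v_{2} + v_{5} = v_{7} — sig = ⟨2 | 1⟩
  • {3,5}:  v_{3} + v_{5} = v_{6} — sig = ⟨2 | 1⟩
  • {4,5}:  v_{4} + v_{5} = v_{2} — sig = ⟨2 | 1⟩
  • {4,6}:  v_{4} + v_{6} = v_{1} — sig = ⟨2 | 1⟩
  • {6,7}:  v_{6} + v_{7} = v_{5} — sig = ⟨2 | 1⟩
  • {3,4}:  v_{3} + v_{4} = 2·v_{1} — sig = ⟨2 | 2⟩
  • {4,7}:  v_{4} + v_{7} = 2·v_{2} — sig = ⟨2 | 2⟩

Sorted signature multiset PRS(X):
[⟨2 | 0⟩, ⟨2 | 0⟩, ⟨2 | 0⟩, ⟨2 | 1⟩, ⟨2 | 1⟩, ⟨2 | 1⟩, ⟨2 | 1⟩, ⟨2 | 1⟩, ⟨2 | 1⟩, ⟨2 | 1⟩, ⟨2 | 1⟩, ⟨2 | 1⟩, ⟨2 | 2⟩, ⟨2 | 2⟩]


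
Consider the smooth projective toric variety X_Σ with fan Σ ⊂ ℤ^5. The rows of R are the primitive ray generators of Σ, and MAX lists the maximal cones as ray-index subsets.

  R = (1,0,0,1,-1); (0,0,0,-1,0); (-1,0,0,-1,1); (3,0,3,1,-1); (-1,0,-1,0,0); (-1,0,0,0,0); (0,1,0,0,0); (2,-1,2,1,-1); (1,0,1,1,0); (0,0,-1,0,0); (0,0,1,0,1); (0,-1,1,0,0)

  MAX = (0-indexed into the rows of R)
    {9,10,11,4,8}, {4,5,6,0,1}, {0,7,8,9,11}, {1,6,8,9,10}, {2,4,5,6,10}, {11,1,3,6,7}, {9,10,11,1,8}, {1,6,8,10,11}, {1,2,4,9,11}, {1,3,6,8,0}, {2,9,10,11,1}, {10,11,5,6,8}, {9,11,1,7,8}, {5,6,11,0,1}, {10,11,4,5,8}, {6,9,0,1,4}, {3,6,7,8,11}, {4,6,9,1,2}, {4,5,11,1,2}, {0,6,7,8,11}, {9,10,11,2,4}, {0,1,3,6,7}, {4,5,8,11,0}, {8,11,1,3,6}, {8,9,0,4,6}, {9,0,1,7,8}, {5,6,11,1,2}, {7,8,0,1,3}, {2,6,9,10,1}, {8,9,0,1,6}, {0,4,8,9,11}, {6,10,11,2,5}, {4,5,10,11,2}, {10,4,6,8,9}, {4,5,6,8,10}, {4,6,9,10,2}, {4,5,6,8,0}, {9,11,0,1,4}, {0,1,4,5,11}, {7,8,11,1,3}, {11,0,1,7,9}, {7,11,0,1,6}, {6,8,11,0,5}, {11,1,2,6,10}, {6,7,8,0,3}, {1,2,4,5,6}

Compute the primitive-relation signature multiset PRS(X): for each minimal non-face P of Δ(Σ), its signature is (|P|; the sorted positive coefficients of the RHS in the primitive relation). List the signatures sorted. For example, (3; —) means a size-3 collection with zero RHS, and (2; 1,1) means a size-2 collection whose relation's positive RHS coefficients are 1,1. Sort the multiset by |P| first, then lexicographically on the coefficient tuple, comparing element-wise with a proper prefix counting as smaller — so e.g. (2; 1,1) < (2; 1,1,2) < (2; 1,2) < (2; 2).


Minimal non-faces — 23 found among 12 rays, 46 max cones:

  {0,2}:  v_{0} + v_{2} = 0  ⟹  sig = (2; —)
  {0,10}:  v_{0} + v_{10} = v_{8}  ⟹  sig = (2; 1)
  {2,8}:  v_{2} + v_{8} = v_{10}  ⟹  sig = (2; 1)
  {5,9}:  v_{5} + v_{9} = v_{4}  ⟹  sig = (2; 1)
  {3,4}:  v_{3} + v_{4} = v_{6} + v_{7}  ⟹  sig = (2; 1,1)
  {4,7}:  v_{4} + v_{7} = v_{0} + v_{11}  ⟹  sig = (2; 1,1)
  {2,7}:  v_{2} + v_{7} = v_{1} + v_{8} + v_{11}  ⟹  sig = (2; 1,1,1)
  {3,5}:  v_{3} + v_{5} = 2·v_{6} + v_{7} + v_{11}  ⟹  sig = (2; 1,1,2)
  {5,7}:  v_{5} + v_{7} = v_{0} + v_{6} + 2·v_{11}  ⟹  sig = (2; 1,1,2)
  {7,10}:  v_{7} + v_{10} = v_{1} + 2·v_{8} + v_{11}  ⟹  sig = (2; 1,1,2)
  {2,3}:  v_{2} + v_{3} = 2·v_{1} + v_{6} + 2·v_{8} + v_{11}  ⟹  sig = (2; 1,1,2,2)
  {3,10}:  v_{3} + v_{10} = 2·v_{1} + v_{6} + 3·v_{8} + v_{11}  ⟹  sig = (2; 1,1,2,3)
  {3,9}:  v_{3} + v_{9} = v_{0} + 2·v_{1} + 2·v_{8}  ⟹  sig = (2; 1,2,2)
  {1,4,8}:  v_{1} + v_{4} + v_{8} = 0  ⟹  sig = (3; —)
  {6,9,11}:  v_{6} + v_{9} + v_{11} = 0  ⟹  sig = (3; —)
  {1,4,10}:  v_{1} + v_{4} + v_{10} = v_{2}  ⟹  sig = (3; 1)
  {4,6,11}:  v_{4} + v_{6} + v_{11} = v_{5}  ⟹  sig = (3; 1)
  {1,5,8}:  v_{1} + v_{5} + v_{8} = v_{6} + v_{11}  ⟹  sig = (3; 1,1)
  {1,5,10}:  v_{1} + v_{5} + v_{10} = v_{2} + v_{6} + v_{11}  ⟹  sig = (3; 1,1,1)
  {6,7,9}:  v_{6} + v_{7} + v_{9} = v_{0} + v_{1} + v_{8}  ⟹  sig = (3; 1,1,1)
  {0,3,11}:  v_{0} + v_{3} + v_{11} = v_{6} + 2·v_{7}  ⟹  sig = (3; 1,2)
  {0,1,8,11}:  v_{0} + v_{1} + v_{8} + v_{11} = v_{7}  ⟹  sig = (4; 1)
  {1,6,7,8}:  v_{1} + v_{6} + v_{7} + v_{8} = v_{3}  ⟹  sig = (4; 1)

Hence PRS(X_Σ) =
    (2; —)
    (2; 1)
    (2; 1)
    (2; 1)
    (2; 1,1)
    (2; 1,1)
    (2; 1,1,1)
    (2; 1,1,2)
    (2; 1,1,2)
    (2; 1,1,2)
    (2; 1,1,2,2)
    (2; 1,1,2,3)
    (2; 1,2,2)
    (3; —)
    (3; —)
    (3; 1)
    (3; 1)
    (3; 1,1)
    (3; 1,1,1)
    (3; 1,1,1)
    (3; 1,2)
    (4; 1)
    (4; 1)


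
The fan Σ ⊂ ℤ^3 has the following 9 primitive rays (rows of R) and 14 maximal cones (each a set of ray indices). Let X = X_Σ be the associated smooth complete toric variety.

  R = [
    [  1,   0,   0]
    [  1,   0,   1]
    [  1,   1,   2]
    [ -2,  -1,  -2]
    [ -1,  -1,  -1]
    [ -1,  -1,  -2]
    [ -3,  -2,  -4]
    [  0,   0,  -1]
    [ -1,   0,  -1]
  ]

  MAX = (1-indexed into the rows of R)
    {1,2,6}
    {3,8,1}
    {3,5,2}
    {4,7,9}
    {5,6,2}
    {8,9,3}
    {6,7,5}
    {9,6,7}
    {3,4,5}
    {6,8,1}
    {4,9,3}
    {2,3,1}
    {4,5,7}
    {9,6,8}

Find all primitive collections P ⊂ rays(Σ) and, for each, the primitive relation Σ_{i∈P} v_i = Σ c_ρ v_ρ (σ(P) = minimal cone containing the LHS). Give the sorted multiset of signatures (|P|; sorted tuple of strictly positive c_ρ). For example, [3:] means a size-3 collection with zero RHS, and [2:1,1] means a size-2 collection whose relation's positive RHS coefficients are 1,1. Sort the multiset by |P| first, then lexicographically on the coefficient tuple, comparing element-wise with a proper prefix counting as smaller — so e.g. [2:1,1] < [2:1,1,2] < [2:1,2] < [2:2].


Minimal non-faces — 15 found among 9 rays, 14 max cones:

  P = {2,9}:  v_{2} + v_{9} = 0  so sig = [2:]
  P = {3,6}:  v_{3} + v_{6} = 0  so sig = [2:]
  P = {1,4}:  v_{1} + v_{4} = v_{6}  so sig = [2:1]
  P = {1,9}:  v_{1} + v_{9} = v_{8}  so sig = [2:1]
  P = {2,4}:  v_{2} + v_{4} = v_{5}  so sig = [2:1]
  P = {2,8}:  v_{2} + v_{8} = v_{1}  so sig = [2:1]
  P = {3,7}:  v_{3} + v_{7} = v_{4}  so sig = [2:1]
  P = {4,6}:  v_{4} + v_{6} = v_{7}  so sig = [2:1]
  P = {5,8}:  v_{5} + v_{8} = v_{6}  so sig = [2:1]
  P = {5,9}:  v_{5} + v_{9} = v_{4}  so sig = [2:1]
  P = {1,5}:  v_{1} + v_{5} = v_{2} + v_{6}  so sig = [2:1,1]
  P = {2,7}:  v_{2} + v_{7} = v_{5} + v_{6}  so sig = [2:1,1]
  P = {4,8}:  v_{4} + v_{8} = v_{6} + v_{9}  so sig = [2:1,1]
  P = {7,8}:  v_{7} + v_{8} = 2·v_{6} + v_{9}  so sig = [2:1,2]
  P = {1,7}:  v_{1} + v_{7} = 2·v_{6}  so sig = [2:2]

Sorted signature multiset PRS(X):
    [2:]
    [2:]
    [2:1]
    [2:1]
    [2:1]
    [2:1]
    [2:1]
    [2:1]
    [2:1]
    [2:1]
    [2:1,1]
    [2:1,1]
    [2:1,1]
    [2:1,2]
    [2:2]


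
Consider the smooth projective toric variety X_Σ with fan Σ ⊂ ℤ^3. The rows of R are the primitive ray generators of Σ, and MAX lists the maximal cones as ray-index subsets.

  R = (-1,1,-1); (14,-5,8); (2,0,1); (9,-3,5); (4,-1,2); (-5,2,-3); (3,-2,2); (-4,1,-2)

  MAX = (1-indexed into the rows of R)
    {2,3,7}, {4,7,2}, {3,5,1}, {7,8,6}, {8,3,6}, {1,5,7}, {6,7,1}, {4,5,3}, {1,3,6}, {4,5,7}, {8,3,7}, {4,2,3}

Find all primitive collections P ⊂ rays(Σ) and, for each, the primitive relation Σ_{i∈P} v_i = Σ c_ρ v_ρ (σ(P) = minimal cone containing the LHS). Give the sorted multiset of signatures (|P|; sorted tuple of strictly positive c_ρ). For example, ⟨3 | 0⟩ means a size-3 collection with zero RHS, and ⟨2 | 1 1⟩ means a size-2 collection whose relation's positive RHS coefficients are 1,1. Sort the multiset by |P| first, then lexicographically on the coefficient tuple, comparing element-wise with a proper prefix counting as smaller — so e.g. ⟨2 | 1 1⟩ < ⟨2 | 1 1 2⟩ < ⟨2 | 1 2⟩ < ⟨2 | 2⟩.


Minimal non-faces — 14 found among 8 rays, 12 max cones:

  {5,8}:  v_{5} + v_{8} = 0  so sig = ⟨2 | 0⟩
  {1,8}:  v_{1} + v_{8} = v_{6}  so sig = ⟨2 | 1⟩
  {2,6}:  v_{2} + v_{6} = v_{4}  so sig = ⟨2 | 1⟩
  {4,6}:  v_{4} + v_{6} = v_{5}  so sig = ⟨2 | 1⟩
  {5,6}:  v_{5} + v_{6} = v_{1}  so sig = ⟨2 | 1⟩
  {1,2}:  v_{1} + v_{2} = v_{4} + v_{5}  so sig = ⟨2 | 1 1⟩
  {4,8}:  v_{4} + v_{8} = v_{3} + v_{7}  so sig = ⟨2 | 1 1⟩
  {1,4}:  v_{1} + v_{4} = 2·v_{5}  so sig = ⟨2 | 2⟩
  {2,5}:  v_{2} + v_{5} = 2·v_{4}  so sig = ⟨2 | 2⟩
  {2,8}:  v_{2} + v_{8} = 2·v_{3} + 2·v_{7}  so sig = ⟨2 | 2 2⟩
  {3,6,7}:  v_{3} + v_{6} + v_{7} = 0  so sig = ⟨3 | 0⟩
  {1,3,7}:  v_{1} + v_{3} + v_{7} = v_{5}  so sig = ⟨3 | 1⟩
  {3,4,7}:  v_{3} + v_{4} + v_{7} = v_{2}  so sig = ⟨3 | 1⟩
  {3,5,7}:  v_{3} + v_{5} + v_{7} = v_{4}  so sig = ⟨3 | 1⟩

Hence PRS(X_Σ) =
{ ⟨2 | 0⟩,  ⟨2 | 1⟩ ×4,  ⟨2 | 1 1⟩ ×2,  ⟨2 | 2⟩ ×2,  ⟨2 | 2 2⟩,  ⟨3 | 0⟩,  ⟨3 | 1⟩ ×3 }


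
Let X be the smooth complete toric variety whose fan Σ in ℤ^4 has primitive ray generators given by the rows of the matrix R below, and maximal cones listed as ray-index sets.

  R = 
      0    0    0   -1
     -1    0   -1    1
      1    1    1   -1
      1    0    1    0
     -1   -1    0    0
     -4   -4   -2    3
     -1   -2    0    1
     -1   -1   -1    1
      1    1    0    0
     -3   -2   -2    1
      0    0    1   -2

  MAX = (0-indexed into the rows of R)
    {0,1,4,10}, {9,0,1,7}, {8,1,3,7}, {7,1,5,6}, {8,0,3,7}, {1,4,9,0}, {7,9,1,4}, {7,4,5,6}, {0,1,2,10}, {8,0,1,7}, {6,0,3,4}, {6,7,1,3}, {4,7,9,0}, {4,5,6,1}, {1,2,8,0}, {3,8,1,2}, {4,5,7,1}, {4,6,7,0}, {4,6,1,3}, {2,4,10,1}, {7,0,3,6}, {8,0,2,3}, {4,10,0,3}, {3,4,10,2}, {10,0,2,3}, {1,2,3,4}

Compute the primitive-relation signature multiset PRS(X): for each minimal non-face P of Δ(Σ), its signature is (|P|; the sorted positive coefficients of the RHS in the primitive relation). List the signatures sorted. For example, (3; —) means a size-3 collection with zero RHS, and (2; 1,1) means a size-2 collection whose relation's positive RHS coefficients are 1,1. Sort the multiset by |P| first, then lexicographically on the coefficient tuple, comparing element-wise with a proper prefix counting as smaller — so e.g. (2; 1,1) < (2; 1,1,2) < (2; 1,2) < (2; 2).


Primitive collections (25):

  {2,7}:  v_{2} + v_{7} = 0  ⟹  sig = (2; —)
  {4,8}:  v_{4} + v_{8} = 0  ⟹  sig = (2; —)
  {2,6}:  v_{2} + v_{6} = v_{3} + v_{4}  ⟹  sig = (2; 1,1)
  {3,9}:  v_{3} + v_{9} = v_{4} + v_{7}  ⟹  sig = (2; 1,1)
  {6,8}:  v_{6} + v_{8} = v_{3} + v_{7}  ⟹  sig = (2; 1,1)
  {7,10}:  v_{7} + v_{10} = v_{0} + v_{4}  ⟹  sig = (2; 1,1)
  {8,10}:  v_{8} + v_{10} = v_{0} + v_{2}  ⟹  sig = (2; 1,1)
  {2,5}:  v_{2} + v_{5} = v_{1} + v_{4} + v_{6}  ⟹  sig = (2; 1,1,1)
  {2,9}:  v_{2} + v_{9} = v_{0} + v_{1} + v_{4}  ⟹  sig = (2; 1,1,1)
  {5,8}:  v_{5} + v_{8} = v_{1} + v_{6} + v_{7}  ⟹  sig = (2; 1,1,1)
  {8,9}:  v_{8} + v_{9} = v_{0} + v_{1} + v_{7}  ⟹  sig = (2; 1,1,1)
  {6,10}:  v_{6} + v_{10} = v_{0} + v_{3} + 2·v_{4}  ⟹  sig = (2; 1,1,2)
  {3,5}:  v_{3} + v_{5} = v_{1} + 2·v_{6}  ⟹  sig = (2; 1,2)
  {9,10}:  v_{9} + v_{10} = 2·v_{0} + v_{1} + 2·v_{4}  ⟹  sig = (2; 1,2,2)
  {5,10}:  v_{5} + v_{10} = 3·v_{4} + v_{7}  ⟹  sig = (2; 1,3)
  {5,9}:  v_{5} + v_{9} = v_{1} + 3·v_{4} + 3·v_{7}  ⟹  sig = (2; 1,3,3)
  {0,5}:  v_{0} + v_{5} = 2·v_{4} + 2·v_{7}  ⟹  sig = (2; 2,2)
  {6,9}:  v_{6} + v_{9} = 2·v_{4} + 2·v_{7}  ⟹  sig = (2; 2,2)
  {0,1,3}:  v_{0} + v_{1} + v_{3} = 0  ⟹  sig = (3; —)
  {0,2,4}:  v_{0} + v_{2} + v_{4} = v_{10}  ⟹  sig = (3; 1)
  {3,4,7}:  v_{3} + v_{4} + v_{7} = v_{6}  ⟹  sig = (3; 1)
  {0,1,6}:  v_{0} + v_{1} + v_{6} = v_{4} + v_{7}  ⟹  sig = (3; 1,1)
  {1,3,10}:  v_{1} + v_{3} + v_{10} = v_{2} + v_{4}  ⟹  sig = (3; 1,1)
  {0,1,4,7}:  v_{0} + v_{1} + v_{4} + v_{7} = v_{9}  ⟹  sig = (4; 1)
  {1,4,6,7}:  v_{1} + v_{4} + v_{6} + v_{7} = v_{5}  ⟹  sig = (4; 1)

Signatures (|P|; sorted positive RHS coefficients), sorted:
    |P|=2: 18 collections, coeffs (), (), (1,1), (1,1), (1,1), (1,1), (1,1), (1,1,1), (1,1,1), (1,1,1), (1,1,1), (1,1,2), (1,2), (1,2,2), (1,3), (1,3,3), (2,2), (2,2)
    |P|=3: 5 collections, coeffs (), (1), (1), (1,1), (1,1)
    |P|=4: 2 collections, coeffs (1), (1)


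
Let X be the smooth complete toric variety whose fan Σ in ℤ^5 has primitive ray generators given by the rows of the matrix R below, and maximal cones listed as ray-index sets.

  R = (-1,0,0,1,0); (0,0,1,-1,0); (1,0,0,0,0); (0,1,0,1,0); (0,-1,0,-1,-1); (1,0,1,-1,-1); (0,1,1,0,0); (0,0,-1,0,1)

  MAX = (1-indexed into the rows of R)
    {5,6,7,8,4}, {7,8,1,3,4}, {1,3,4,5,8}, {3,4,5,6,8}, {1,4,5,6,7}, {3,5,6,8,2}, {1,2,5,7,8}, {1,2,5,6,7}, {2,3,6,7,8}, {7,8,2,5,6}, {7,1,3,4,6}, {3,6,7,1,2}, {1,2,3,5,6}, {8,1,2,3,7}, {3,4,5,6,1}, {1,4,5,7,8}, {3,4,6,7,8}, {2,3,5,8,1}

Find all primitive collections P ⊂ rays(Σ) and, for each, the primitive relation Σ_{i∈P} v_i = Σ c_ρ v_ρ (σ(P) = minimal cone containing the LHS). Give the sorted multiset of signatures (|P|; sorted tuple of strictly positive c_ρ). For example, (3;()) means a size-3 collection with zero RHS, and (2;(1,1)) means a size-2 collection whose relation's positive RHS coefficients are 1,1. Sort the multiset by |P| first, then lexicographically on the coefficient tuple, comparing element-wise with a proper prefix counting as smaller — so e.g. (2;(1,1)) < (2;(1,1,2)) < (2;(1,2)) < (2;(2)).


Δ(Σ) — 8 vertices, 3 min non-faces:

  P={2,4}:  v_{2} + v_{4} = v_{7}  ⟹  sig = (2;(1))
  P={1,6,8}:  v_{1} + v_{6} + v_{8} = 0  ⟹  sig = (3;())
  P={3,5,7}:  v_{3} + v_{5} + v_{7} = v_{6}  ⟹  sig = (3;(1))

Hence PRS(X_Σ) =
    (2;(1))
    (3;())
    (3;(1))


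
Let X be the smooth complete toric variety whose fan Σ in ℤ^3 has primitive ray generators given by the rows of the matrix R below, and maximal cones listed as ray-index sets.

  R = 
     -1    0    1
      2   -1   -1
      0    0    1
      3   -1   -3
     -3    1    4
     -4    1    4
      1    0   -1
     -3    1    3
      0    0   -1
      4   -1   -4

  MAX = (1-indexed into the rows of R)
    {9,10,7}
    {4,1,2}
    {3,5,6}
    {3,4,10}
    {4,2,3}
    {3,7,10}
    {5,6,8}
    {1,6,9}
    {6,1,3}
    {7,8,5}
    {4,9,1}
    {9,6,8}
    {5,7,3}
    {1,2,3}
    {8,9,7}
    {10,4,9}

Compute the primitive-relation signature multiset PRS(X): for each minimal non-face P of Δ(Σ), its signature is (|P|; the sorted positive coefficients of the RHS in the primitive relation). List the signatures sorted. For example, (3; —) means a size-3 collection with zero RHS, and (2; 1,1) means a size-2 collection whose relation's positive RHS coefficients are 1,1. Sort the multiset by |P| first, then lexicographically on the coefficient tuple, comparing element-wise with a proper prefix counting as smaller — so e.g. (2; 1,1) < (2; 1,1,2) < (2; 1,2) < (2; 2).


Primitive collections (22):

  P = {1,7}:  v_{1} + v_{7} = 0 — sig = (2; —)
  P = {3,9}:  v_{3} + v_{9} = 0 — sig = (2; —)
  P = {4,8}:  v_{4} + v_{8} = 0 — sig = (2; —)
  P = {6,10}:  v_{6} + v_{10} = 0 — sig = (2; —)
  P = {1,8}:  v_{1} + v_{8} = v_{6} — sig = (2; 1)
  P = {1,10}:  v_{1} + v_{10} = v_{4} — sig = (2; 1)
  P = {3,8}:  v_{3} + v_{8} = v_{5} — sig = (2; 1)
  P = {4,5}:  v_{4} + v_{5} = v_{3} — sig = (2; 1)
  P = {4,6}:  v_{4} + v_{6} = v_{1} — sig = (2; 1)
  P = {4,7}:  v_{4} + v_{7} = v_{10} — sig = (2; 1)
  P = {5,9}:  v_{5} + v_{9} = v_{8} — sig = (2; 1)
  P = {6,7}:  v_{6} + v_{7} = v_{8} — sig = (2; 1)
  P = {8,10}:  v_{8} + v_{10} = v_{7} — sig = (2; 1)
  P = {1,5}:  v_{1} + v_{5} = v_{3} + v_{6} — sig = (2; 1,1)
  P = {2,7}:  v_{2} + v_{7} = v_{3} + v_{4} — sig = (2; 1,1)
  P = {2,8}:  v_{2} + v_{8} = v_{1} + v_{3} — sig = (2; 1,1)
  P = {2,9}:  v_{2} + v_{9} = v_{1} + v_{4} — sig = (2; 1,1)
  P = {5,10}:  v_{5} + v_{10} = v_{3} + v_{7} — sig = (2; 1,1)
  P = {2,5}:  v_{2} + v_{5} = v_{1} + 2·v_{3} — sig = (2; 1,2)
  P = {2,6}:  v_{2} + v_{6} = 2·v_{1} + v_{3} — sig = (2; 1,2)
  P = {2,10}:  v_{2} + v_{10} = v_{3} + 2·v_{4} — sig = (2; 1,2)
  P = {1,3,4}:  v_{1} + v_{3} + v_{4} = v_{2} — sig = (3; 1)

so the primitive-relation signature multiset is
    (2; —)
    (2; —)
    (2; —)
    (2; —)
    (2; 1)
    (2; 1)
    (2; 1)
    (2; 1)
    (2; 1)
    (2; 1)
    (2; 1)
    (2; 1)
    (2; 1)
    (2; 1,1)
    (2; 1,1)
    (2; 1,1)
    (2; 1,1)
    (2; 1,1)
    (2; 1,2)
    (2; 1,2)
    (2; 1,2)
    (3; 1)
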